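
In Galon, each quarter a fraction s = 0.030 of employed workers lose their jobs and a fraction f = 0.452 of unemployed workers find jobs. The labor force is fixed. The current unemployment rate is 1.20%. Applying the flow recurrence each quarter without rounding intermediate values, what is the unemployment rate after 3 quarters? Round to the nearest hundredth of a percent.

With a fixed labor force, u_{t+1} = u_t + s·(1−u_t) − f·u_t = u_t·(1−s−f) + s.
Here 1−s−f = 0.518 and s = 0.030.
u_1 = 0.012000 × 0.518 + 0.030 = 0.036216.
u_2 = 0.036216 × 0.518 + 0.030 = 0.048760.
u_3 = 0.048760 × 0.518 + 0.030 = 0.055258.

Unemployment rate after three quarters ≈ 5.53%.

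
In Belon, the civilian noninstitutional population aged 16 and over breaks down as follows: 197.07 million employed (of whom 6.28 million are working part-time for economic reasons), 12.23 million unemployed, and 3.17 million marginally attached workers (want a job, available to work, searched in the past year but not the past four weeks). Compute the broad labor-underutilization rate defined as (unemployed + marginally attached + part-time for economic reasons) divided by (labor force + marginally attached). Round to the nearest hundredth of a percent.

Broad underutilization rate ≈ 10.20%.

Labor force = 197.07 + 12.23 = 209.30 million.
Numerator = 12.23 + 3.17 + 6.28 = 21.68 million.
Denominator = 209.30 + 3.17 = 212.47 million.
Broad rate = 21.68 / 212.47 = 10.20%.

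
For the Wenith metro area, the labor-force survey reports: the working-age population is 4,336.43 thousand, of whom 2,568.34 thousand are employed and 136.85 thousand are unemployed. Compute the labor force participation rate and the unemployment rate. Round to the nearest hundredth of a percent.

Labor force = employed + unemployed = 2,568.34 + 136.85 = 2,705.19 thousand.
Unemployment rate = 136.85 / 2,705.19 = 5.06%.
Labor force participation rate = 2,705.19 / 4,336.43 = 62.38%.

Labor force participation rate ≈ 62.38%; unemployment rate ≈ 5.06%.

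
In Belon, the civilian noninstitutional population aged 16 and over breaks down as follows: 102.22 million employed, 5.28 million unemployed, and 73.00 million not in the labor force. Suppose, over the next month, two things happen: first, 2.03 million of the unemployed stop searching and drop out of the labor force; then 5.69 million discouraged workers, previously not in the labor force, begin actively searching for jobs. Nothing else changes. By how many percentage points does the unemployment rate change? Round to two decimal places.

Initially, labor force = 102.22 + 5.28 = 107.50 million, so u = 5.28/107.50 = 4.91%.
After the first change, unemployed and labor force both fall by 2.03 → E = 102.22, U = 3.25, labor force = 105.47 million.
After the second change, unemployed and labor force both rise by 5.69 → E = 102.22, U = 8.94, labor force = 111.16 million.
New unemployment rate = 8.94 / 111.16 = 8.04%.
Change = 8.04% − 4.91% = +3.13 percentage points.

The unemployment rate changes by +3.13 percentage points.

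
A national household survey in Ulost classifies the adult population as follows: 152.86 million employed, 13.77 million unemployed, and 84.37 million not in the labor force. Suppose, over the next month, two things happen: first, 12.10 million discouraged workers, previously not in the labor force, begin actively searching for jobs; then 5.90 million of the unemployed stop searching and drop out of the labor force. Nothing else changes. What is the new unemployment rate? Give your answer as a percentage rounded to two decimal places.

New unemployment rate ≈ 11.55%.

Initially, labor force = 152.86 + 13.77 = 166.63 million, so u = 13.77/166.63 = 8.26%.
After the first change, unemployed and labor force both rise by 12.10 → E = 152.86, U = 25.87, labor force = 178.73 million.
After the second change, unemployed and labor force both fall by 5.90 → E = 152.86, U = 19.97, labor force = 172.83 million.
New unemployment rate = 19.97 / 172.83 = 11.55%.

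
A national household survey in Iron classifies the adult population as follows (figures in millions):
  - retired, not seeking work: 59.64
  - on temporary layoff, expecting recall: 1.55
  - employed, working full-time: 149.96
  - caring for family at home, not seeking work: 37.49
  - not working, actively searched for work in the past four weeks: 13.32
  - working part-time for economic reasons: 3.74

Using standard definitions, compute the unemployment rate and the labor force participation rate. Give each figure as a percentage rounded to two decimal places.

Employed = 149.96 + 3.74 = 153.70 million (anyone who worked, including part-time for economic reasons, counts as employed).
Unemployed = 1.55 + 13.32 = 14.87 million (jobless and actively searching, or on temporary layoff).
Labor force = 153.70 + 14.87 = 168.57 million.
Not in labor force = 59.64 + 37.49 = 97.13 million (those not working and not actively searching are outside the labor force).
Civilian working-age population = 168.57 + 97.13 = 265.70 million.
Unemployment rate = 14.87 / 168.57 = 8.82%.
Labor force participation rate = 168.57 / 265.70 = 63.44%.

Unemployment rate ≈ 8.82%; labor force participation rate ≈ 63.44%.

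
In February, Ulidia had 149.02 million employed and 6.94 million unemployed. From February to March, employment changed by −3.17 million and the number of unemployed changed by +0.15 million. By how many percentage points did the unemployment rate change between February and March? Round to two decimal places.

February: labor force = 149.02 + 6.94 = 155.96; u = 6.94/155.96 = 4.45%.
March: labor force = 145.85 + 7.09 = 152.94; u = 7.09/152.94 = 4.64%.
Change = 4.64% − 4.45% = +0.19 pp.

The unemployment rate changed by +0.19 percentage points.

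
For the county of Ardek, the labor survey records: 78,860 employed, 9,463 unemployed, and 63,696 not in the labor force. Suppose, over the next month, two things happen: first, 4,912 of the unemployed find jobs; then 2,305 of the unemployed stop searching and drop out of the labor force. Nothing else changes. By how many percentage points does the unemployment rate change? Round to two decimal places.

The unemployment rate changes by −8.10 percentage points.

Initially, labor force = 78,860 + 9,463 = 88,323, so u = 9,463/88,323 = 10.71%.
After the first change, unemployed falls and employed rises by 4,912; labor force unchanged → E = 83,772, U = 4,551, labor force = 88,323.
After the second change, unemployed and labor force both fall by 2,305 → E = 83,772, U = 2,246, labor force = 86,018.
New unemployment rate = 2,246 / 86,018 = 2.61%.
Change = 2.61% − 10.71% = −8.10 percentage points.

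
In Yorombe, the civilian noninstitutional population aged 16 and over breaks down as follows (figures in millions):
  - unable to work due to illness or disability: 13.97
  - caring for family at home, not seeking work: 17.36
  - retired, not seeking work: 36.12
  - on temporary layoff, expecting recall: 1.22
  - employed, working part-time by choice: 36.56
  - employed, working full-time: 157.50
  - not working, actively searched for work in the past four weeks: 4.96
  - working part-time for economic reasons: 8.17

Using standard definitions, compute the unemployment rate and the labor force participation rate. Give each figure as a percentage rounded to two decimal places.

Unemployment rate ≈ 2.97%; labor force participation rate ≈ 75.55%.

Employed = 36.56 + 157.50 + 8.17 = 202.23 million (anyone who worked, including part-time for economic reasons, counts as employed).
Unemployed = 1.22 + 4.96 = 6.18 million (jobless and actively searching, or on temporary layoff).
Labor force = 202.23 + 6.18 = 208.41 million.
Not in labor force = 13.97 + 17.36 + 36.12 = 67.45 million (those not working and not actively searching are outside the labor force).
Civilian working-age population = 208.41 + 67.45 = 275.86 million.
Unemployment rate = 6.18 / 208.41 = 2.97%.
Labor force participation rate = 208.41 / 275.86 = 75.55%.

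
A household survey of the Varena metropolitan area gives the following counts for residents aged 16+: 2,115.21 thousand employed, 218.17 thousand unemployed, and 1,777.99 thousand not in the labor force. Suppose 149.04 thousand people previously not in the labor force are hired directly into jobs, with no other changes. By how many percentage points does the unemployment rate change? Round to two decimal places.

The unemployment rate changes by −0.56 percentage points.

Initially, labor force = 2,115.21 + 218.17 = 2,333.38 thousand, so u = 218.17/2,333.38 = 9.35%.
After the change, employed and labor force both rise by 149.04; unemployed unchanged → E = 2,264.25, U = 218.17, labor force = 2,482.42 thousand.
New unemployment rate = 218.17 / 2,482.42 = 8.79%.
Change = 8.79% − 9.35% = −0.56 percentage points.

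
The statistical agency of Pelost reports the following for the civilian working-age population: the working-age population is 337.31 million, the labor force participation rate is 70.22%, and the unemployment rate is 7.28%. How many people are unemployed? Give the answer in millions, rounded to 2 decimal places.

Labor force = 0.7022 × 337.31 = 236.86 million.
Unemployed = 0.0728 × 236.86 ≈ 17.24 million.

About 17.24 million are unemployed.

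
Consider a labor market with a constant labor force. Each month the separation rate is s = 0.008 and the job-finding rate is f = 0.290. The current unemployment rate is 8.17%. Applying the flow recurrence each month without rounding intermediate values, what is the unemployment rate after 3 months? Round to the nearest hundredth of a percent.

Unemployment rate after three months ≈ 4.58%.

With a fixed labor force, u_{t+1} = u_t + s·(1−u_t) − f·u_t = u_t·(1−s−f) + s.
Here 1−s−f = 0.702 and s = 0.008.
u_1 = 0.081700 × 0.702 + 0.008 = 0.065353.
u_2 = 0.065353 × 0.702 + 0.008 = 0.053878.
u_3 = 0.053878 × 0.702 + 0.008 = 0.045822.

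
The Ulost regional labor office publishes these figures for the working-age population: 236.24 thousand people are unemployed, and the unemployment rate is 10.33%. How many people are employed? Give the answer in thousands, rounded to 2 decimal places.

Labor force = U / u = 236.24 / 0.1033 ≈ 2,286.93 thousand.
Employed = labor force − unemployed = 2,286.93 − 236.24 = 2,050.69 thousand.

About 2,050.69 thousand are employed.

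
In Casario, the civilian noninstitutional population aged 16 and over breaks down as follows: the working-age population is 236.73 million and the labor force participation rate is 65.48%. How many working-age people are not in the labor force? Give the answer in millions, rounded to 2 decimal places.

Share not in the labor force = 1 − 0.6548 = 0.3452.
Not in labor force = 0.3452 × 236.73 ≈ 81.72 million.

About 81.72 million are not in the labor force.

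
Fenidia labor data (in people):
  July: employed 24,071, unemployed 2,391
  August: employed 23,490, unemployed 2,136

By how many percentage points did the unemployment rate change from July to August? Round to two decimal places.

The unemployment rate changed by −0.70 percentage points.

July: labor force = 24,071 + 2,391 = 26,462; u = 2,391/26,462 = 9.04%.
August: labor force = 23,490 + 2,136 = 25,626; u = 2,136/25,626 = 8.34%.
Change = 8.34% − 9.04% = −0.70 pp.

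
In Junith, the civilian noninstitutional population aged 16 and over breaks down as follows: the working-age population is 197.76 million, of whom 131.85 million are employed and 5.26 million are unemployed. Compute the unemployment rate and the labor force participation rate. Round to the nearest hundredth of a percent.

Labor force = employed + unemployed = 131.85 + 5.26 = 137.11 million.
Unemployment rate = 5.26 / 137.11 = 3.84%.
Labor force participation rate = 137.11 / 197.76 = 69.33%.

Unemployment rate ≈ 3.84%; labor force participation rate ≈ 69.33%.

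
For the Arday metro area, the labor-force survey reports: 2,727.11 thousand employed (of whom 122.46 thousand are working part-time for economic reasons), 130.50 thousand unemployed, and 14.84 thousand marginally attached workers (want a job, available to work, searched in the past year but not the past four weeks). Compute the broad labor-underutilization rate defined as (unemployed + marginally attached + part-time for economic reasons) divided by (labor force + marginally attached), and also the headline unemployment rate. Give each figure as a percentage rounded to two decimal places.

Labor force = 2,727.11 + 130.50 = 2,857.61 thousand.
Numerator = 130.50 + 14.84 + 122.46 = 267.80 thousand.
Denominator = 2,857.61 + 14.84 = 2,872.45 thousand.
Broad rate = 267.80 / 2,872.45 = 9.32%.
Headline unemployment rate = 130.50 / 2,857.61 = 4.57%.

Broad underutilization rate ≈ 9.32%; headline unemployment rate ≈ 4.57%.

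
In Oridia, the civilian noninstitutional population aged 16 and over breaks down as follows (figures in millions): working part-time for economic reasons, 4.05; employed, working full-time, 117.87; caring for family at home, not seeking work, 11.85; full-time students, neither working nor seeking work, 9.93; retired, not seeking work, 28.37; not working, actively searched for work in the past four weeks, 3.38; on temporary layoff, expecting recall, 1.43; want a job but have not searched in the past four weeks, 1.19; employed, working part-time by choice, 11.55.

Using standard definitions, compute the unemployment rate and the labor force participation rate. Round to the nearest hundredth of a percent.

Employed = 4.05 + 117.87 + 11.55 = 133.47 million (anyone who worked, including part-time for economic reasons, counts as employed).
Unemployed = 3.38 + 1.43 = 4.81 million (jobless and actively searching, or on temporary layoff).
Labor force = 133.47 + 4.81 = 138.28 million.
Not in labor force = 11.85 + 9.93 + 28.37 + 1.19 = 51.34 million (those not working and not actively searching are outside the labor force — including those who want a job but have given up searching).
Civilian working-age population = 138.28 + 51.34 = 189.62 million.
Unemployment rate = 4.81 / 138.28 = 3.48%.
Labor force participation rate = 138.28 / 189.62 = 72.92%.

Unemployment rate ≈ 3.48%; labor force participation rate ≈ 72.92%.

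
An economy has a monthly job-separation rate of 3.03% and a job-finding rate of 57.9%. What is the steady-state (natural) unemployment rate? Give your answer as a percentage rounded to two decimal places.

Steady-state unemployment rate ≈ 4.97%.

At steady state the flows balance: s·E = f·U, so U/(E+U) = s/(s+f).
u* = 3.03 / (3.03 + 57.9) = 3.03 / 60.93 = 4.97%.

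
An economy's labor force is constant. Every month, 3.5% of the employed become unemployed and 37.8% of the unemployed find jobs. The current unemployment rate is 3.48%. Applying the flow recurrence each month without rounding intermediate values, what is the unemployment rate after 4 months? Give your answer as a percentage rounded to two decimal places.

With a fixed labor force, u_{t+1} = u_t + s·(1−u_t) − f·u_t = u_t·(1−s−f) + s.
Here 1−s−f = 0.587 and s = 0.035.
u_1 = 0.034800 × 0.587 + 0.035 = 0.055428.
u_2 = 0.055428 × 0.587 + 0.035 = 0.067536.
u_3 = 0.067536 × 0.587 + 0.035 = 0.074644.
u_4 = 0.074644 × 0.587 + 0.035 = 0.078816.

Unemployment rate after four months ≈ 7.88%.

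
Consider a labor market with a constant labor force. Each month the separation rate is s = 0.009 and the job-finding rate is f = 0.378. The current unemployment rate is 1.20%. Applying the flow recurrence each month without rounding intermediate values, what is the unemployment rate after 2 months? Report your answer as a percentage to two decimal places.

With a fixed labor force, u_{t+1} = u_t + s·(1−u_t) − f·u_t = u_t·(1−s−f) + s.
Here 1−s−f = 0.613 and s = 0.009.
u_1 = 0.012000 × 0.613 + 0.009 = 0.016356.
u_2 = 0.016356 × 0.613 + 0.009 = 0.019026.

Unemployment rate after two months ≈ 1.90%.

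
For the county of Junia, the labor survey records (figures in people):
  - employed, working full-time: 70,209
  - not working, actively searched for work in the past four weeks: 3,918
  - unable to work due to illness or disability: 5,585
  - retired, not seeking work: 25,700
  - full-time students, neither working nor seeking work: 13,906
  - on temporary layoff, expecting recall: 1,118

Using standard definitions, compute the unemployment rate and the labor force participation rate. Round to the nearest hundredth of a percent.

Unemployment rate ≈ 6.69%; labor force participation rate ≈ 62.48%.

Employed = 70,209.
Unemployed = 3,918 + 1,118 = 5,036 (jobless and actively searching, or on temporary layoff).
Labor force = 70,209 + 5,036 = 75,245.
Not in labor force = 5,585 + 25,700 + 13,906 = 45,191 (those not working and not actively searching are outside the labor force).
Civilian working-age population = 75,245 + 45,191 = 120,436.
Unemployment rate = 5,036 / 75,245 = 6.69%.
Labor force participation rate = 75,245 / 120,436 = 62.48%.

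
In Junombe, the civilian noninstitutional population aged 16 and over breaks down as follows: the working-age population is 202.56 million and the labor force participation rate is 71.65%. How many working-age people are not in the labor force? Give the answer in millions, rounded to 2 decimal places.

About 57.43 million are not in the labor force.

Share not in the labor force = 1 − 0.7165 = 0.2835.
Not in labor force = 0.2835 × 202.56 ≈ 57.43 million.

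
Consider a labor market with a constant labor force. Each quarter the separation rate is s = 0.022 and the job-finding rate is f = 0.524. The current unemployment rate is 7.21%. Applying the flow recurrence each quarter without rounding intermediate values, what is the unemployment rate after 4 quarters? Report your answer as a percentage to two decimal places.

With a fixed labor force, u_{t+1} = u_t + s·(1−u_t) − f·u_t = u_t·(1−s−f) + s.
Here 1−s−f = 0.454 and s = 0.022.
u_1 = 0.072100 × 0.454 + 0.022 = 0.054733.
u_2 = 0.054733 × 0.454 + 0.022 = 0.046849.
u_3 = 0.046849 × 0.454 + 0.022 = 0.043269.
u_4 = 0.043269 × 0.454 + 0.022 = 0.041644.

Unemployment rate after four quarters ≈ 4.16%.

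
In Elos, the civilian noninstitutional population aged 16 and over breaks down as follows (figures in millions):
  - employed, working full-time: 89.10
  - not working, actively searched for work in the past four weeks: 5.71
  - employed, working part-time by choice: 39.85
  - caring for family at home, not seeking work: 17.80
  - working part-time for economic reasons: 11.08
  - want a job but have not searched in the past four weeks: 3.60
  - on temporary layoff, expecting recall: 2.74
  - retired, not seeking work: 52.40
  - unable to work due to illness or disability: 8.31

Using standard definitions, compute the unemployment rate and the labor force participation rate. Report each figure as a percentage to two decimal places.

Employed = 89.10 + 39.85 + 11.08 = 140.03 million (anyone who worked, including part-time for economic reasons, counts as employed).
Unemployed = 5.71 + 2.74 = 8.45 million (jobless and actively searching, or on temporary layoff).
Labor force = 140.03 + 8.45 = 148.48 million.
Not in labor force = 17.80 + 3.60 + 52.40 + 8.31 = 82.11 million (those not working and not actively searching are outside the labor force — including those who want a job but have given up searching).
Civilian working-age population = 148.48 + 82.11 = 230.59 million.
Unemployment rate = 8.45 / 148.48 = 5.69%.
Labor force participation rate = 148.48 / 230.59 = 64.39%.

Unemployment rate ≈ 5.69%; labor force participation rate ≈ 64.39%.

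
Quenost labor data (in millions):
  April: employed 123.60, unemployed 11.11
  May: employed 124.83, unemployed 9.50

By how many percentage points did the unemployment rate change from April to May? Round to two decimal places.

April: labor force = 123.60 + 11.11 = 134.71; u = 11.11/134.71 = 8.25%.
May: labor force = 124.83 + 9.50 = 134.33; u = 9.50/134.33 = 7.07%.
Change = 7.07% − 8.25% = −1.18 pp.

The unemployment rate changed by −1.18 percentage points.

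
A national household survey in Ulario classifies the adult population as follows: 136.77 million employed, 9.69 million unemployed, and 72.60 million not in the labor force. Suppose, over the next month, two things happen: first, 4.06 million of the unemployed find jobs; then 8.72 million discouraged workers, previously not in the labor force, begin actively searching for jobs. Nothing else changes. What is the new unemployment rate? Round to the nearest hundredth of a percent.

Initially, labor force = 136.77 + 9.69 = 146.46 million, so u = 9.69/146.46 = 6.62%.
After the first change, unemployed falls and employed rises by 4.06; labor force unchanged → E = 140.83, U = 5.63, labor force = 146.46 million.
After the second change, unemployed and labor force both rise by 8.72 → E = 140.83, U = 14.35, labor force = 155.18 million.
New unemployment rate = 14.35 / 155.18 = 9.25%.

New unemployment rate ≈ 9.25%.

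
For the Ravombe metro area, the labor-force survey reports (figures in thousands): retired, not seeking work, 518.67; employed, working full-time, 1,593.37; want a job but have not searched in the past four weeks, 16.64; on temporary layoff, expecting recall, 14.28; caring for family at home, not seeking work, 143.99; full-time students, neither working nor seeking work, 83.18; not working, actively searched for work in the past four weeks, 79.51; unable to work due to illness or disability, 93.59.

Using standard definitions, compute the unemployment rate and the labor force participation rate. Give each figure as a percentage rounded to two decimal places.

Employed = 1,593.37 thousand.
Unemployed = 14.28 + 79.51 = 93.79 thousand (jobless and actively searching, or on temporary layoff).
Labor force = 1,593.37 + 93.79 = 1,687.16 thousand.
Not in labor force = 518.67 + 16.64 + 143.99 + 83.18 + 93.59 = 856.07 thousand (those not working and not actively searching are outside the labor force — including those who want a job but have given up searching).
Civilian working-age population = 1,687.16 + 856.07 = 2,543.23 thousand.
Unemployment rate = 93.79 / 1,687.16 = 5.56%.
Labor force participation rate = 1,687.16 / 2,543.23 = 66.34%.

Unemployment rate ≈ 5.56%; labor force participation rate ≈ 66.34%.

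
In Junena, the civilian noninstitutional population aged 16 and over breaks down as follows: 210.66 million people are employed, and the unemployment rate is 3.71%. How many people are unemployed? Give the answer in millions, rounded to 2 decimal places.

About 8.12 million are unemployed.

Let U be the number unemployed. The labor force is E + U, and U/(E+U) = 0.0371.
So U = 0.0371 × 210.66 / (1 − 0.0371) = 7.8155 / 0.9629 ≈ 8.12 million.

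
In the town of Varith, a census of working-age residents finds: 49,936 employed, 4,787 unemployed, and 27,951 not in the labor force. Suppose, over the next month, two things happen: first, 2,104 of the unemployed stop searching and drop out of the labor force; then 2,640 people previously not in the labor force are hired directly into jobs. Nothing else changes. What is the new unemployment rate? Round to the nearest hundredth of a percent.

Initially, labor force = 49,936 + 4,787 = 54,723, so u = 4,787/54,723 = 8.75%.
After the first change, unemployed and labor force both fall by 2,104 → E = 49,936, U = 2,683, labor force = 52,619.
After the second change, employed and labor force both rise by 2,640; unemployed unchanged → E = 52,576, U = 2,683, labor force = 55,259.
New unemployment rate = 2,683 / 55,259 = 4.86%.

New unemployment rate ≈ 4.86%.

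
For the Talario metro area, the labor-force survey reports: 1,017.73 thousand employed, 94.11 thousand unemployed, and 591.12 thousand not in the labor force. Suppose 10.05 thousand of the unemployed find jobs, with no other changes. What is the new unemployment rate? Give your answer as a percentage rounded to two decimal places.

New unemployment rate ≈ 7.56%.

Initially, labor force = 1,017.73 + 94.11 = 1,111.84 thousand, so u = 94.11/1,111.84 = 8.46%.
After the change, unemployed falls and employed rises by 10.05; labor force unchanged → E = 1,027.78, U = 84.06, labor force = 1,111.84 thousand.
New unemployment rate = 84.06 / 1,111.84 = 7.56%.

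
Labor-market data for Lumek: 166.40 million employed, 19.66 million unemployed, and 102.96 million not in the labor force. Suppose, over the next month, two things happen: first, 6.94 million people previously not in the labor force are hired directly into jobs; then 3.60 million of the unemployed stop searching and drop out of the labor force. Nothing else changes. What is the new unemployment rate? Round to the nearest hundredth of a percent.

Initially, labor force = 166.40 + 19.66 = 186.06 million, so u = 19.66/186.06 = 10.57%.
After the first change, employed and labor force both rise by 6.94; unemployed unchanged → E = 173.34, U = 19.66, labor force = 193.00 million.
After the second change, unemployed and labor force both fall by 3.60 → E = 173.34, U = 16.06, labor force = 189.40 million.
New unemployment rate = 16.06 / 189.40 = 8.48%.

New unemployment rate ≈ 8.48%.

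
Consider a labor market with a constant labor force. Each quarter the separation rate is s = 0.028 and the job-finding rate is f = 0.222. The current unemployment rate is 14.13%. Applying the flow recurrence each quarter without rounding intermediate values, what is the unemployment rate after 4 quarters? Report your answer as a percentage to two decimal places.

With a fixed labor force, u_{t+1} = u_t + s·(1−u_t) − f·u_t = u_t·(1−s−f) + s.
Here 1−s−f = 0.750 and s = 0.028.
u_1 = 0.141300 × 0.750 + 0.028 = 0.133975.
u_2 = 0.133975 × 0.750 + 0.028 = 0.128481.
u_3 = 0.128481 × 0.750 + 0.028 = 0.124361.
u_4 = 0.124361 × 0.750 + 0.028 = 0.121271.

Unemployment rate after four quarters ≈ 12.13%.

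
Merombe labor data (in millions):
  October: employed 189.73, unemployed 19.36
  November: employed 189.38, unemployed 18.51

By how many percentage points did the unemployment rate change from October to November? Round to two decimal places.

October: labor force = 189.73 + 19.36 = 209.09; u = 19.36/209.09 = 9.26%.
November: labor force = 189.38 + 18.51 = 207.89; u = 18.51/207.89 = 8.90%.
Change = 8.90% − 9.26% = −0.36 pp.

The unemployment rate changed by −0.36 percentage points.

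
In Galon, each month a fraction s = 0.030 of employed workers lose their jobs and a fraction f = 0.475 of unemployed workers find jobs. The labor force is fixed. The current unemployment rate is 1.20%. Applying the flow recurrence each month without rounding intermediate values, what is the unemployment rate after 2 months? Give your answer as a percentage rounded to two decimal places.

Unemployment rate after two months ≈ 4.78%.

With a fixed labor force, u_{t+1} = u_t + s·(1−u_t) − f·u_t = u_t·(1−s−f) + s.
Here 1−s−f = 0.495 and s = 0.030.
u_1 = 0.012000 × 0.495 + 0.030 = 0.035940.
u_2 = 0.035940 × 0.495 + 0.030 = 0.047790.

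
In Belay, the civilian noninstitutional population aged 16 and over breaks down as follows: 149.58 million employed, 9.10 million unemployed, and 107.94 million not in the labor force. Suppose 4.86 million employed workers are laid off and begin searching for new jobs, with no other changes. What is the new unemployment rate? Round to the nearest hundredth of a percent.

New unemployment rate ≈ 8.80%.

Initially, labor force = 149.58 + 9.10 = 158.68 million, so u = 9.10/158.68 = 5.73%.
After the change, employed falls and unemployed rises by 4.86; labor force unchanged → E = 144.72, U = 13.96, labor force = 158.68 million.
New unemployment rate = 13.96 / 158.68 = 8.80%.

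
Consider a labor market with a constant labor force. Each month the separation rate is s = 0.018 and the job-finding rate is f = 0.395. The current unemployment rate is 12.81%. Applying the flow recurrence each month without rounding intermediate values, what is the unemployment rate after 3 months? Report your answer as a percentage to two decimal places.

Unemployment rate after three months ≈ 6.07%.

With a fixed labor force, u_{t+1} = u_t + s·(1−u_t) − f·u_t = u_t·(1−s−f) + s.
Here 1−s−f = 0.587 and s = 0.018.
u_1 = 0.128100 × 0.587 + 0.018 = 0.093195.
u_2 = 0.093195 × 0.587 + 0.018 = 0.072705.
u_3 = 0.072705 × 0.587 + 0.018 = 0.060678.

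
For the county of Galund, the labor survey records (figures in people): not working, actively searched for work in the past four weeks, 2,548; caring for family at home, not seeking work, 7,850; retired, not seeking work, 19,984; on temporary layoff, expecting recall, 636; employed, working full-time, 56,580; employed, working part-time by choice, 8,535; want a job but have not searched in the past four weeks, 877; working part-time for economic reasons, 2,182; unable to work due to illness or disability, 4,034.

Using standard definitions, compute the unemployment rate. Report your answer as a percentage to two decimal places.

Unemployment rate ≈ 4.52%.

Employed = 56,580 + 8,535 + 2,182 = 67,297 (anyone who worked, including part-time for economic reasons, counts as employed).
Unemployed = 2,548 + 636 = 3,184 (jobless and actively searching, or on temporary layoff).
Labor force = 67,297 + 3,184 = 70,481.
Unemployment rate = 3,184 / 70,481 = 4.52%.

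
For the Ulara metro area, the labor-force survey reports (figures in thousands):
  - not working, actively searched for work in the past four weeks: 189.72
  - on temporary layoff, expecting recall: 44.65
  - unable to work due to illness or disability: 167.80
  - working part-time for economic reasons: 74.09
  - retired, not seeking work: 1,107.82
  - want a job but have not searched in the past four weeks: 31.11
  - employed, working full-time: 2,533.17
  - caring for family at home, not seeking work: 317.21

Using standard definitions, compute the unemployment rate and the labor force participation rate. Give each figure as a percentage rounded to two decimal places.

Employed = 74.09 + 2,533.17 = 2,607.26 thousand (anyone who worked, including part-time for economic reasons, counts as employed).
Unemployed = 189.72 + 44.65 = 234.37 thousand (jobless and actively searching, or on temporary layoff).
Labor force = 2,607.26 + 234.37 = 2,841.63 thousand.
Not in labor force = 167.80 + 1,107.82 + 31.11 + 317.21 = 1,623.94 thousand (those not working and not actively searching are outside the labor force — including those who want a job but have given up searching).
Civilian working-age population = 2,841.63 + 1,623.94 = 4,465.57 thousand.
Unemployment rate = 234.37 / 2,841.63 = 8.25%.
Labor force participation rate = 2,841.63 / 4,465.57 = 63.63%.

Unemployment rate ≈ 8.25%; labor force participation rate ≈ 63.63%.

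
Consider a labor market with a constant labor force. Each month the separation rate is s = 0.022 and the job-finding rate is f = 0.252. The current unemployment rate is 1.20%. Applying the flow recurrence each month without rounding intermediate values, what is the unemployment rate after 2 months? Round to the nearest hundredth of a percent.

With a fixed labor force, u_{t+1} = u_t + s·(1−u_t) − f·u_t = u_t·(1−s−f) + s.
Here 1−s−f = 0.726 and s = 0.022.
u_1 = 0.012000 × 0.726 + 0.022 = 0.030712.
u_2 = 0.030712 × 0.726 + 0.022 = 0.044297.

Unemployment rate after two months ≈ 4.43%.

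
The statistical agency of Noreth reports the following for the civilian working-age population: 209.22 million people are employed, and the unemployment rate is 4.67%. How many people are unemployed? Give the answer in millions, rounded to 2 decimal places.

About 10.25 million are unemployed.

Let U be the number unemployed. The labor force is E + U, and U/(E+U) = 0.0467.
So U = 0.0467 × 209.22 / (1 − 0.0467) = 9.7706 / 0.9533 ≈ 10.25 million.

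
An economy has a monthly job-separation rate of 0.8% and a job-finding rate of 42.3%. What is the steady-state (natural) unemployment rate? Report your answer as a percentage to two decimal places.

At steady state the flows balance: s·E = f·U, so U/(E+U) = s/(s+f).
u* = 0.8 / (0.8 + 42.3) = 0.8 / 43.10 = 1.86%.

Steady-state unemployment rate ≈ 1.86%.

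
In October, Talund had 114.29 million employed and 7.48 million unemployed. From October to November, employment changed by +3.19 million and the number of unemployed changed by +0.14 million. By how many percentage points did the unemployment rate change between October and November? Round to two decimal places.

The unemployment rate changed by −0.05 percentage points.

October: labor force = 114.29 + 7.48 = 121.77; u = 7.48/121.77 = 6.14%.
November: labor force = 117.48 + 7.62 = 125.10; u = 7.62/125.10 = 6.09%.
Change = 6.09% − 6.14% = −0.05 pp.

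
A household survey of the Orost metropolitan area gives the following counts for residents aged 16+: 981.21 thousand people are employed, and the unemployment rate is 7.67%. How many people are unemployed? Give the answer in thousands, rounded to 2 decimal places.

Let U be the number unemployed. The labor force is E + U, and U/(E+U) = 0.0767.
So U = 0.0767 × 981.21 / (1 − 0.0767) = 75.2588 / 0.9233 ≈ 81.51 thousand.

About 81.51 thousand are unemployed.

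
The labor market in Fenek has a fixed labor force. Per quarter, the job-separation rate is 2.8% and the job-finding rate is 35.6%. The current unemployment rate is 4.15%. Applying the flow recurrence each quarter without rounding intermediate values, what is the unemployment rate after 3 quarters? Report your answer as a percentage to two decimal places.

With a fixed labor force, u_{t+1} = u_t + s·(1−u_t) − f·u_t = u_t·(1−s−f) + s.
Here 1−s−f = 0.616 and s = 0.028.
u_1 = 0.041500 × 0.616 + 0.028 = 0.053564.
u_2 = 0.053564 × 0.616 + 0.028 = 0.060995.
u_3 = 0.060995 × 0.616 + 0.028 = 0.065573.

Unemployment rate after three quarters ≈ 6.56%.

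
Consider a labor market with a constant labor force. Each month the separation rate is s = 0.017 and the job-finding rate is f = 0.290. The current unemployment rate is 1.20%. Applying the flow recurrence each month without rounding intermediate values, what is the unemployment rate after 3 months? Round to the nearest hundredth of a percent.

With a fixed labor force, u_{t+1} = u_t + s·(1−u_t) − f·u_t = u_t·(1−s−f) + s.
Here 1−s−f = 0.693 and s = 0.017.
u_1 = 0.012000 × 0.693 + 0.017 = 0.025316.
u_2 = 0.025316 × 0.693 + 0.017 = 0.034544.
u_3 = 0.034544 × 0.693 + 0.017 = 0.040939.

Unemployment rate after three months ≈ 4.09%.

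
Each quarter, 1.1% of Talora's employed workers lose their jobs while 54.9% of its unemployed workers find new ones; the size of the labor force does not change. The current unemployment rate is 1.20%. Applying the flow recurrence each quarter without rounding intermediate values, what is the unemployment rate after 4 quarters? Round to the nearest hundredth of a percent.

Unemployment rate after four quarters ≈ 1.94%.

With a fixed labor force, u_{t+1} = u_t + s·(1−u_t) − f·u_t = u_t·(1−s−f) + s.
Here 1−s−f = 0.440 and s = 0.011.
u_1 = 0.012000 × 0.440 + 0.011 = 0.016280.
u_2 = 0.016280 × 0.440 + 0.011 = 0.018163.
u_3 = 0.018163 × 0.440 + 0.011 = 0.018992.
u_4 = 0.018992 × 0.440 + 0.011 = 0.019356.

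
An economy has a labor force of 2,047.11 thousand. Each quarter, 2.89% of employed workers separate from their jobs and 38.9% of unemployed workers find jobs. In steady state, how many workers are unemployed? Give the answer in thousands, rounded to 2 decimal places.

About 141.57 thousand are unemployed in steady state.

Steady-state unemployment rate u* = s/(s+f) = 2.89/(2.89+38.9) = 0.069155.
Unemployed = u* × labor force = 0.069155 × 2,047.11 ≈ 141.57 thousand.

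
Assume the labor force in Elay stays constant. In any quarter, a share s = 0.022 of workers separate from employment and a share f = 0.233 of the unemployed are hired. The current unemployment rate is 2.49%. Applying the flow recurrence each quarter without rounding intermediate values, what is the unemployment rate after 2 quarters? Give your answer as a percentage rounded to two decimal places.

With a fixed labor force, u_{t+1} = u_t + s·(1−u_t) − f·u_t = u_t·(1−s−f) + s.
Here 1−s−f = 0.745 and s = 0.022.
u_1 = 0.024900 × 0.745 + 0.022 = 0.040550.
u_2 = 0.040550 × 0.745 + 0.022 = 0.052210.

Unemployment rate after two quarters ≈ 5.22%.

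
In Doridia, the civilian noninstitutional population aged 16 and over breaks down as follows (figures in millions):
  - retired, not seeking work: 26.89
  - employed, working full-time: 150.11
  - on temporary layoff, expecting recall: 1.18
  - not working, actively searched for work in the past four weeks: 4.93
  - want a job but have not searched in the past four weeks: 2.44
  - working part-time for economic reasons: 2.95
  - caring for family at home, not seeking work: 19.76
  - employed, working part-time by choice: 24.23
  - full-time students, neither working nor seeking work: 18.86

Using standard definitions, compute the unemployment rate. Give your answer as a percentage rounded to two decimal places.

Employed = 150.11 + 2.95 + 24.23 = 177.29 million (anyone who worked, including part-time for economic reasons, counts as employed).
Unemployed = 1.18 + 4.93 = 6.11 million (jobless and actively searching, or on temporary layoff).
Labor force = 177.29 + 6.11 = 183.40 million.
Unemployment rate = 6.11 / 183.40 = 3.33%.

Unemployment rate ≈ 3.33%.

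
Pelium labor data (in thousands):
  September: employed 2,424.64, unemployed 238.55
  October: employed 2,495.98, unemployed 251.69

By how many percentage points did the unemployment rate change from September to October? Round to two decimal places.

September: labor force = 2,424.64 + 238.55 = 2,663.19; u = 238.55/2,663.19 = 8.96%.
October: labor force = 2,495.98 + 251.69 = 2,747.67; u = 251.69/2,747.67 = 9.16%.
Change = 9.16% − 8.96% = +0.20 pp.

The unemployment rate changed by +0.20 percentage points.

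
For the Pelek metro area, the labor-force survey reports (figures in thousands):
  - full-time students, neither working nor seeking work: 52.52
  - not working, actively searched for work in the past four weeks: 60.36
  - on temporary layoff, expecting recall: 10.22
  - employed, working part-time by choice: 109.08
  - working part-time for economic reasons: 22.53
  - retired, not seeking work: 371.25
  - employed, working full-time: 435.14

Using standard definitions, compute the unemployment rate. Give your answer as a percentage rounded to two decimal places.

Employed = 109.08 + 22.53 + 435.14 = 566.75 thousand (anyone who worked, including part-time for economic reasons, counts as employed).
Unemployed = 60.36 + 10.22 = 70.58 thousand (jobless and actively searching, or on temporary layoff).
Labor force = 566.75 + 70.58 = 637.33 thousand.
Unemployment rate = 70.58 / 637.33 = 11.07%.

Unemployment rate ≈ 11.07%.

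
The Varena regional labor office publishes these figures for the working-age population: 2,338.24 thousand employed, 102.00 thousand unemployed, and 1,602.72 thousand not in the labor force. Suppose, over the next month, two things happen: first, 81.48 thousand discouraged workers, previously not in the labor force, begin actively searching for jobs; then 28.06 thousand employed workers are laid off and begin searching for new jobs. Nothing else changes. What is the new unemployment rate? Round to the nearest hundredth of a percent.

New unemployment rate ≈ 8.39%.

Initially, labor force = 2,338.24 + 102.00 = 2,440.24 thousand, so u = 102.00/2,440.24 = 4.18%.
After the first change, unemployed and labor force both rise by 81.48 → E = 2,338.24, U = 183.48, labor force = 2,521.72 thousand.
After the second change, employed falls and unemployed rises by 28.06; labor force unchanged → E = 2,310.18, U = 211.54, labor force = 2,521.72 thousand.
New unemployment rate = 211.54 / 2,521.72 = 8.39%.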